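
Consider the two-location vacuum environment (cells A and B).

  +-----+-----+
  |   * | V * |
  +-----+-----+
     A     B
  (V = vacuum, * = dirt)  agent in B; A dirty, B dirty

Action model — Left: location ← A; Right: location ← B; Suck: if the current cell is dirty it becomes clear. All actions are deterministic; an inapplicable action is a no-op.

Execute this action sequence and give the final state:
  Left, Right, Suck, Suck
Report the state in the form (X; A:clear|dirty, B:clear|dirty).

Left (#1): (A; A:dirty, B:dirty)
Right (#2): (B; A:dirty, B:dirty)
Suck (#3): (B; A:dirty, B:clear)
Suck (#4): (B; A:dirty, B:clear)

(B; A:dirty, B:clear)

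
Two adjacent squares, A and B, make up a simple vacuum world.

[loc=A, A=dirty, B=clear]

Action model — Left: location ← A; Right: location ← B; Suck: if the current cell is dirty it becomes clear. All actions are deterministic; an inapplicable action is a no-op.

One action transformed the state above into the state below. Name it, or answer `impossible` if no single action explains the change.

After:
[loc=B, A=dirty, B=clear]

try  Left: <A|dirty|clear>
try Right: <B|dirty|clear>  ← match
try  Suck: <A|clear|clear>

Right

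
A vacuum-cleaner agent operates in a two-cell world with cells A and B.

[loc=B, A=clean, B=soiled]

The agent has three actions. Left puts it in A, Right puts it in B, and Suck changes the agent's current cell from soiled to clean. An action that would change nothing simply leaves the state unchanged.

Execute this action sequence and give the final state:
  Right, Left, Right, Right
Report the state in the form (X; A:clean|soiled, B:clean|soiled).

1) do Right; now (B; A:clean, B:soiled)
2) do Left; now (A; A:clean, B:soiled)
3) do Right; now (B; A:clean, B:soiled)
4) do Right; now (B; A:clean, B:soiled)

(B; A:clean, B:soiled)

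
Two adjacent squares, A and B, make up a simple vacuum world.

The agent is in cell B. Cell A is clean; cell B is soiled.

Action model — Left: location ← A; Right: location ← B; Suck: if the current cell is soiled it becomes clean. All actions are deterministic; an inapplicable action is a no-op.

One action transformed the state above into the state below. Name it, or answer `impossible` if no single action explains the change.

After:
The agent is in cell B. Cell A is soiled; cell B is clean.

impossible

try  Left: in A — A clean, B soiled
try Right: in B — A clean, B soiled
try  Suck: in B — A clean, B clean
no single action produces the after-state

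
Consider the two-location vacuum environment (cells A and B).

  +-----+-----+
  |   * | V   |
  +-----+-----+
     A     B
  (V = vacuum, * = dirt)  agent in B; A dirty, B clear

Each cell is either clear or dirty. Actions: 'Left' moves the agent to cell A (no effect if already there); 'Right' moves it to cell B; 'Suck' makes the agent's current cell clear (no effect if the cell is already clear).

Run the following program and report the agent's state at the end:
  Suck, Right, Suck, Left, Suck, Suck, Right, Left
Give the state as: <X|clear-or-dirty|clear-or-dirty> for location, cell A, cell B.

<A|clear|clear>

1) do Suck; now <B|dirty|clear>
2) do Right; now <B|dirty|clear>
3) do Suck; now <B|dirty|clear>
4) do Left; now <A|dirty|clear>
5) do Suck; now <A|clear|clear>
6) do Suck; now <A|clear|clear>
7) do Right; now <B|clear|clear>
8) do Left; now <A|clear|clear>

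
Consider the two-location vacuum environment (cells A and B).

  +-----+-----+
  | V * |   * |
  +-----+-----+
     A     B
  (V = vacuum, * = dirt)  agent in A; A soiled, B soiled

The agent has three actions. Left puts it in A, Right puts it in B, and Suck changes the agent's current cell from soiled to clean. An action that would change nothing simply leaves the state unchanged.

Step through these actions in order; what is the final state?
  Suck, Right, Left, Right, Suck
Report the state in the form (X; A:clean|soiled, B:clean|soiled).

[1] after Suck: (A; A:clean, B:soiled)
[2] after Right: (B; A:clean, B:soiled)
[3] after Left: (A; A:clean, B:soiled)
[4] after Right: (B; A:clean, B:soiled)
[5] after Suck: (B; A:clean, B:clean)

(B; A:clean, B:clean)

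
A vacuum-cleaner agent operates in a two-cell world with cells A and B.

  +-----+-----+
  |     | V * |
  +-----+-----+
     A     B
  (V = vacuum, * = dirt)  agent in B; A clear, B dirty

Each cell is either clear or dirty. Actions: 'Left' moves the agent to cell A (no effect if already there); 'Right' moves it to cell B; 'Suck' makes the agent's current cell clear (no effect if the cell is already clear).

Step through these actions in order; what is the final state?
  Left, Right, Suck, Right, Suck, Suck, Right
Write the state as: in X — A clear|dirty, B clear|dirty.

in B — A clear, B clear

1. Left → in A — A clear, B dirty
2. Right → in B — A clear, B dirty
3. Suck → in B — A clear, B clear
4. Right → in B — A clear, B clear
5. Suck → in B — A clear, B clear
6. Suck → in B — A clear, B clear
7. Right → in B — A clear, B clear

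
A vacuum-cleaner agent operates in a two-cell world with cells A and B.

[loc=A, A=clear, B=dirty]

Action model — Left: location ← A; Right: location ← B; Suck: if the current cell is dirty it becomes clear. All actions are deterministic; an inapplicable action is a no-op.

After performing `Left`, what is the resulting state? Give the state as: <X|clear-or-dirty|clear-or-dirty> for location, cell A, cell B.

start: <A|clear|dirty>
1) do Left; now <A|clear|dirty>

<A|clear|dirty>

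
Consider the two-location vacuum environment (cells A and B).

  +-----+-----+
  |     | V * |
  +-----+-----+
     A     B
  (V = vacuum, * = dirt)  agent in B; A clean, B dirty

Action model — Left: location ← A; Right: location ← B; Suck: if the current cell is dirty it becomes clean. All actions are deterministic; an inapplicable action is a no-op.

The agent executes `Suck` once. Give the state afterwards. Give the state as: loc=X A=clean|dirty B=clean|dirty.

loc=B A=clean B=clean

start: loc=B A=clean B=dirty
1. Suck → loc=B A=clean B=clean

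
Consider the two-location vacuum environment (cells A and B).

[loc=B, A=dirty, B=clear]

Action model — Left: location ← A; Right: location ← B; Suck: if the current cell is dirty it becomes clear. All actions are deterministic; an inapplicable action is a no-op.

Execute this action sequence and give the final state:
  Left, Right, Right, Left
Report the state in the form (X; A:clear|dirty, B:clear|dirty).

(A; A:dirty, B:clear)

t=1 Left ⇒ (A; A:dirty, B:clear)
t=2 Right ⇒ (B; A:dirty, B:clear)
t=3 Right ⇒ (B; A:dirty, B:clear)
t=4 Left ⇒ (A; A:dirty, B:clear)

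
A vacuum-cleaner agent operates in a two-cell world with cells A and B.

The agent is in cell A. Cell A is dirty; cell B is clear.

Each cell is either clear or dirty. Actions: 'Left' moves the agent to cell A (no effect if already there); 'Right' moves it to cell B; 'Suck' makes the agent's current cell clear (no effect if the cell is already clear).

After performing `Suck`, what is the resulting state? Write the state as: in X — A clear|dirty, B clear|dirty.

start: in A — A dirty, B clear
[1] after Suck: in A — A clear, B clear

in A — A clear, B clear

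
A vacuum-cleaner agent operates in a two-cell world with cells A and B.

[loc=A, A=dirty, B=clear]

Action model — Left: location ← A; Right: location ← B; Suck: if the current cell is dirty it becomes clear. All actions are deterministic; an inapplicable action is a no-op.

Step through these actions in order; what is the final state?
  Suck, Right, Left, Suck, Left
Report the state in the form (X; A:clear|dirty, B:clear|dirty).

step 1/5 (Suck): (A; A:clear, B:clear)
step 2/5 (Right): (B; A:clear, B:clear)
step 3/5 (Left): (A; A:clear, B:clear)
step 4/5 (Suck): (A; A:clear, B:clear)
step 5/5 (Left): (A; A:clear, B:clear)

(A; A:clear, B:clear)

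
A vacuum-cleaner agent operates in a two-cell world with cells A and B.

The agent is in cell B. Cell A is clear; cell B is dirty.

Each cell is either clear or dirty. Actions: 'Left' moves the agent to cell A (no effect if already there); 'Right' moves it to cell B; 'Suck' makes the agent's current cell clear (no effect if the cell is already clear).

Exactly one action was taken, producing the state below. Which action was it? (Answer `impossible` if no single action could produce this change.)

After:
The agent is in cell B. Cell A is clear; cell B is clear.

try  Left: (A; A:clear, B:dirty)
try Right: (B; A:clear, B:dirty)
try  Suck: (B; A:clear, B:clear)  ← match

Suck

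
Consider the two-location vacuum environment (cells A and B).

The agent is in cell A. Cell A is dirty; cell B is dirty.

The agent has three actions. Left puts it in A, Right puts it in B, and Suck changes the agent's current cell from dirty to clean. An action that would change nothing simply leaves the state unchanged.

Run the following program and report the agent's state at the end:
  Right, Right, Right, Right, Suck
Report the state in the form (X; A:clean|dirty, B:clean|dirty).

(B; A:dirty, B:clean)

step 1/5 (Right): (B; A:dirty, B:dirty)
step 2/5 (Right): (B; A:dirty, B:dirty)
step 3/5 (Right): (B; A:dirty, B:dirty)
step 4/5 (Right): (B; A:dirty, B:dirty)
step 5/5 (Suck): (B; A:dirty, B:clean)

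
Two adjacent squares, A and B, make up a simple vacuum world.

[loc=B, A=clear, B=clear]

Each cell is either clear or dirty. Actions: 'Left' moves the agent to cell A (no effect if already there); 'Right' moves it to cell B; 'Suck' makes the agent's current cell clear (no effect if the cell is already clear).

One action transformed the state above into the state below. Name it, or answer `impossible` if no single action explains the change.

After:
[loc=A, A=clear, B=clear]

try  Left: <A|clear|clear>  ← match
try Right: <B|clear|clear>
try  Suck: <B|clear|clear>

Left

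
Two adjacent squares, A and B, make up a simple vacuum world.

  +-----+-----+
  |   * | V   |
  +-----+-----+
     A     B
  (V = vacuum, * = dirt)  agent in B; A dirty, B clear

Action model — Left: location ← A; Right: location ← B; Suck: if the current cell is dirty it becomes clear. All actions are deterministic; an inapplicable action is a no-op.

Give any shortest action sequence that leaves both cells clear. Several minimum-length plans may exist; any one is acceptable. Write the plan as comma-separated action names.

Left (#1): <A|dirty|clear>
Suck (#2): <A|clear|clear>
min 2: go A then Suck

Left, Suck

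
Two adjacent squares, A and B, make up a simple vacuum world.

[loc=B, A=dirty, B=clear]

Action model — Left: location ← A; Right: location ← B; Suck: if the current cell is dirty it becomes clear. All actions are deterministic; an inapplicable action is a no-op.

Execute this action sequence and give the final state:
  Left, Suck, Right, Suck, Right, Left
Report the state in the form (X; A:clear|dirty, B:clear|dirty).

1. Left → (A; A:dirty, B:clear)
2. Suck → (A; A:clear, B:clear)
3. Right → (B; A:clear, B:clear)
4. Suck → (B; A:clear, B:clear)
5. Right → (B; A:clear, B:clear)
6. Left → (A; A:clear, B:clear)

(A; A:clear, B:clear)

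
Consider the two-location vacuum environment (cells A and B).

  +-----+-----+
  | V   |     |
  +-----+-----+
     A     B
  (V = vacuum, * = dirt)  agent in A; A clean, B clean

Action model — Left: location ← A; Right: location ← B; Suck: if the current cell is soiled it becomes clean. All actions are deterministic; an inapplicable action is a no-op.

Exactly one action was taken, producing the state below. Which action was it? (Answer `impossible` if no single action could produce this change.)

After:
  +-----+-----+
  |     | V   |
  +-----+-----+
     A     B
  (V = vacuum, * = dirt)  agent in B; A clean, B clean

Right

try  Left: in A — A clean, B clean
try Right: in B — A clean, B clean  ← match
try  Suck: in A — A clean, B clean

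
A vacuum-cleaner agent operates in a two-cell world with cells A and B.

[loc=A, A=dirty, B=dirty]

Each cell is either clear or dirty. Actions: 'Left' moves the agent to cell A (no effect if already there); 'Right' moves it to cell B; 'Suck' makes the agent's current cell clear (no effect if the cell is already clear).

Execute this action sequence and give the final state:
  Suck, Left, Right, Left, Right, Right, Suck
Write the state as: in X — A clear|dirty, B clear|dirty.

step 1/7 (Suck): in A — A clear, B dirty
step 2/7 (Left): in A — A clear, B dirty
step 3/7 (Right): in B — A clear, B dirty
step 4/7 (Left): in A — A clear, B dirty
step 5/7 (Right): in B — A clear, B dirty
step 6/7 (Right): in B — A clear, B dirty
step 7/7 (Suck): in B — A clear, B clear

in B — A clear, B clear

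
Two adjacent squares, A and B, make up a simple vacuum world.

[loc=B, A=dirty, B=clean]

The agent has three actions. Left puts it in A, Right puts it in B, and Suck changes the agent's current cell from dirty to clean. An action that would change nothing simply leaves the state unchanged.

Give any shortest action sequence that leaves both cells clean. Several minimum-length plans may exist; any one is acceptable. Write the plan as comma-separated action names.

1. Left → (A; A:dirty, B:clean)
2. Suck → (A; A:clean, B:clean)
min 2: go A then Suck

Left, Suck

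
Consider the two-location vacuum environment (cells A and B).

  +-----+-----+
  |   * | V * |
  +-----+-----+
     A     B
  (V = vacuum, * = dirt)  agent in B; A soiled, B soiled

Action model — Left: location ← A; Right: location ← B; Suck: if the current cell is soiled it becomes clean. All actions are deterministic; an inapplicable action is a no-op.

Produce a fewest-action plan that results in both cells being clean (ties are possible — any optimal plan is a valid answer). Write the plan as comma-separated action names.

Suck, Left, Suck

Suck (#1): <B|soiled|clean>
Left (#2): <A|soiled|clean>
Suck (#3): <A|clean|clean>
min 3: Suck B + move + Suck A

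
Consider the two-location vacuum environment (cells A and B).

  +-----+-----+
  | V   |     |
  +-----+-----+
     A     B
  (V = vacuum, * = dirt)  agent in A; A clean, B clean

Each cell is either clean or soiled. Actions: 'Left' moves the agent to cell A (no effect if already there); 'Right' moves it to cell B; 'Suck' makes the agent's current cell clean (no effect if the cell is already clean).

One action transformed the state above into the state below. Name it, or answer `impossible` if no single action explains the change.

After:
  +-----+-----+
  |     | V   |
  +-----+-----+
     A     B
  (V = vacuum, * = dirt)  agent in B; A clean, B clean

try  Left: loc=A A=clean B=clean
try Right: loc=B A=clean B=clean  ← match
try  Suck: loc=A A=clean B=clean

Right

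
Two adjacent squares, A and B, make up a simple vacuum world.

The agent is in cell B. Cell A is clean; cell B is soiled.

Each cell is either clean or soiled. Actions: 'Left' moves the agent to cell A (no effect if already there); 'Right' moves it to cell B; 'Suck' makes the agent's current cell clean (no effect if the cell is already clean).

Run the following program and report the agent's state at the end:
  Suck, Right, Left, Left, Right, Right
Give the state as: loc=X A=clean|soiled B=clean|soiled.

loc=B A=clean B=clean

1. Suck → loc=B A=clean B=clean
2. Right → loc=B A=clean B=clean
3. Left → loc=A A=clean B=clean
4. Left → loc=A A=clean B=clean
5. Right → loc=B A=clean B=clean
6. Right → loc=B A=clean B=clean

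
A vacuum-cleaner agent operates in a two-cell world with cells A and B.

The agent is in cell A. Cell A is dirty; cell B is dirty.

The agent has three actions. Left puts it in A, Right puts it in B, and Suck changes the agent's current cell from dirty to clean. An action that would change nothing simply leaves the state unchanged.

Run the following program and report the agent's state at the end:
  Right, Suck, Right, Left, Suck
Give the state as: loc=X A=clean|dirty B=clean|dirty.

loc=A A=clean B=clean

Right (#1): loc=B A=dirty B=dirty
Suck (#2): loc=B A=dirty B=clean
Right (#3): loc=B A=dirty B=clean
Left (#4): loc=A A=dirty B=clean
Suck (#5): loc=A A=clean B=clean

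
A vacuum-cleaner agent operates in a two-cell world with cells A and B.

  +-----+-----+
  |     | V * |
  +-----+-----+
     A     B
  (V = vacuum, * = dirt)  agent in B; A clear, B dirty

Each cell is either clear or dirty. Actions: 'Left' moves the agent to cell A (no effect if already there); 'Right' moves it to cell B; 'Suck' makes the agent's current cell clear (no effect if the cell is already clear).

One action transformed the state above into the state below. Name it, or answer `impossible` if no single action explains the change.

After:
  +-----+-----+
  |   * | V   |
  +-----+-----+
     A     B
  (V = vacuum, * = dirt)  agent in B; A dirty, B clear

try  Left: <A|clear|dirty>
try Right: <B|clear|dirty>
try  Suck: <B|clear|clear>
no single action produces the after-state

impossible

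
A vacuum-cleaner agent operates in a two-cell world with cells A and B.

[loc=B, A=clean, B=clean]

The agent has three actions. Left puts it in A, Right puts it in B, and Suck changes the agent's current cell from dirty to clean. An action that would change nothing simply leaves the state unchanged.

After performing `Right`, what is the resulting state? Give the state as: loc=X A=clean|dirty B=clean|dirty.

loc=B A=clean B=clean

start: loc=B A=clean B=clean
step 1/1 (Right): loc=B A=clean B=clean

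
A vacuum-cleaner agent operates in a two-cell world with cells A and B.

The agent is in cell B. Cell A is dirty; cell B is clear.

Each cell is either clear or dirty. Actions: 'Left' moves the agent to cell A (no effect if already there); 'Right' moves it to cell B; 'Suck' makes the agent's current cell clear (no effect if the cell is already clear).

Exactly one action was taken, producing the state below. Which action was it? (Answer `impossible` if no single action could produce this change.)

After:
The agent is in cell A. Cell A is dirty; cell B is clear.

try  Left: (A; A:dirty, B:clear)  ← match
try Right: (B; A:dirty, B:clear)
try  Suck: (B; A:dirty, B:clear)

Left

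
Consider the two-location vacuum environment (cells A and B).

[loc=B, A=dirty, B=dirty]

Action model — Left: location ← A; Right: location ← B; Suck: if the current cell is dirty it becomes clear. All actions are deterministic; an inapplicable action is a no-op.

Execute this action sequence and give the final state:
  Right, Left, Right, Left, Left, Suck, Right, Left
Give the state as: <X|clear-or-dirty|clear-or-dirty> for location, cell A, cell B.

<A|clear|dirty>

[1] after Right: <B|dirty|dirty>
[2] after Left: <A|dirty|dirty>
[3] after Right: <B|dirty|dirty>
[4] after Left: <A|dirty|dirty>
[5] after Left: <A|dirty|dirty>
[6] after Suck: <A|clear|dirty>
[7] after Right: <B|clear|dirty>
[8] after Left: <A|clear|dirty>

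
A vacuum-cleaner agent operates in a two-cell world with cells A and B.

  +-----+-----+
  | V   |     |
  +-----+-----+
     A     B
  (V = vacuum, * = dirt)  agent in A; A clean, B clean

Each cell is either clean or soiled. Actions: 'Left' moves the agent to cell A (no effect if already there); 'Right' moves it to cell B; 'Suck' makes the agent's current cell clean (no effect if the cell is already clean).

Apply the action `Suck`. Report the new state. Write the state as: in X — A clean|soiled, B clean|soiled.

in A — A clean, B clean

start: in A — A clean, B clean
[1] after Suck: in A — A clean, B clean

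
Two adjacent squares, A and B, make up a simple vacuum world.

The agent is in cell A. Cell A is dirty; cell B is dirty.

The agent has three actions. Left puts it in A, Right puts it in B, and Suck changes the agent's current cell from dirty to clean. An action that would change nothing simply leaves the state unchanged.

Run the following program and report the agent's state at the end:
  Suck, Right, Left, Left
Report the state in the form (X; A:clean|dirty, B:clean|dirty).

(A; A:clean, B:dirty)

step 1/4 (Suck): (A; A:clean, B:dirty)
step 2/4 (Right): (B; A:clean, B:dirty)
step 3/4 (Left): (A; A:clean, B:dirty)
step 4/4 (Left): (A; A:clean, B:dirty)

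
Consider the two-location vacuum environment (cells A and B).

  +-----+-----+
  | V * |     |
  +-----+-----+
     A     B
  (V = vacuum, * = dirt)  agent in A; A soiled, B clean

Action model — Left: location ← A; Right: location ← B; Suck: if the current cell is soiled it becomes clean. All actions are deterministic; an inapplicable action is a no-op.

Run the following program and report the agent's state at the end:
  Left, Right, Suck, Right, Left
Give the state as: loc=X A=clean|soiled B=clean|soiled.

t=1 Left ⇒ loc=A A=soiled B=clean
t=2 Right ⇒ loc=B A=soiled B=clean
t=3 Suck ⇒ loc=B A=soiled B=clean
t=4 Right ⇒ loc=B A=soiled B=clean
t=5 Left ⇒ loc=A A=soiled B=clean

loc=A A=soiled B=clean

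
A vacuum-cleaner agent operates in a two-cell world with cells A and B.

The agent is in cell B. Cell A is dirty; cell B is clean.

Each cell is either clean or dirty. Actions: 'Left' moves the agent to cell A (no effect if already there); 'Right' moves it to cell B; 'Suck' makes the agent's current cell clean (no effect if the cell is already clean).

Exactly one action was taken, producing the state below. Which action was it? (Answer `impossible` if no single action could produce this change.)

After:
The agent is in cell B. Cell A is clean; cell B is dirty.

try  Left: <A|dirty|clean>
try Right: <B|dirty|clean>
try  Suck: <B|dirty|clean>
no single action produces the after-state

impossible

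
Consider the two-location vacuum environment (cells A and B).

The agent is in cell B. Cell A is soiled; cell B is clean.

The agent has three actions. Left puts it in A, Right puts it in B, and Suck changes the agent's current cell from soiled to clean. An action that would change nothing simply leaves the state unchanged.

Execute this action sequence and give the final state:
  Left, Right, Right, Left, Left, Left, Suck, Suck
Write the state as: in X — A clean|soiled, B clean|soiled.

[1] after Left: in A — A soiled, B clean
[2] after Right: in B — A soiled, B clean
[3] after Right: in B — A soiled, B clean
[4] after Left: in A — A soiled, B clean
[5] after Left: in A — A soiled, B clean
[6] after Left: in A — A soiled, B clean
[7] after Suck: in A — A clean, B clean
[8] after Suck: in A — A clean, B clean

in A — A clean, B clean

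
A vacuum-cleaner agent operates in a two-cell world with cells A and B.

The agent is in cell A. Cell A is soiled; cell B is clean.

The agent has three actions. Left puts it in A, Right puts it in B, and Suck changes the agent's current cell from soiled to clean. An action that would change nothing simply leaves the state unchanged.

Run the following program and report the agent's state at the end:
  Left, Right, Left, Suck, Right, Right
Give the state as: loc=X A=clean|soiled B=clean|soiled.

loc=B A=clean B=clean

1) do Left; now loc=A A=soiled B=clean
2) do Right; now loc=B A=soiled B=clean
3) do Left; now loc=A A=soiled B=clean
4) do Suck; now loc=A A=clean B=clean
5) do Right; now loc=B A=clean B=clean
6) do Right; now loc=B A=clean B=clean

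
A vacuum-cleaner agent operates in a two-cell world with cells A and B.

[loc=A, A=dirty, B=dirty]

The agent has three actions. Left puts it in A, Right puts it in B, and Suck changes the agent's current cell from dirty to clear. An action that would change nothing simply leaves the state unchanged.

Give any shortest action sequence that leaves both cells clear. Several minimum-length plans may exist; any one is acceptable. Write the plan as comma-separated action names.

Suck, Right, Suck

1) do Suck; now in A — A clear, B dirty
2) do Right; now in B — A clear, B dirty
3) do Suck; now in B — A clear, B clear
min 3: Suck A + move + Suck B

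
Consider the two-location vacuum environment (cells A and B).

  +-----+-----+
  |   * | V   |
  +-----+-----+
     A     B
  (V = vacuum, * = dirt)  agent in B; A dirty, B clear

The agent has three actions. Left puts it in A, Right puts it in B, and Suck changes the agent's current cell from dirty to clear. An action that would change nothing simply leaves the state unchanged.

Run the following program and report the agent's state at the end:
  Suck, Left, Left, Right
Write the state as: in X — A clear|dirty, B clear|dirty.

in B — A dirty, B clear

Suck (#1): in B — A dirty, B clear
Left (#2): in A — A dirty, B clear
Left (#3): in A — A dirty, B clear
Right (#4): in B — A dirty, B clear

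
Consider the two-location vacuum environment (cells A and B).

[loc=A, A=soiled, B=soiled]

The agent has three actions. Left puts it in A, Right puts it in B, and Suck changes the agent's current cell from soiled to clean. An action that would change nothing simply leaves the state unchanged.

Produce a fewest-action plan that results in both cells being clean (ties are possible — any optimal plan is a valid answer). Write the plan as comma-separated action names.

[1] after Suck: <A|clean|soiled>
[2] after Right: <B|clean|soiled>
[3] after Suck: <B|clean|clean>
min 3: Suck A + move + Suck B

Suck, Right, Suck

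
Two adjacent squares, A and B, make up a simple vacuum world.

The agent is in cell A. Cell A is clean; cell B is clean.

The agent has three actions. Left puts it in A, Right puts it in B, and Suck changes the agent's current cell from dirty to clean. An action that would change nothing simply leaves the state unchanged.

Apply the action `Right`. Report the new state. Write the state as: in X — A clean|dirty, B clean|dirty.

in B — A clean, B clean

start: in A — A clean, B clean
t=1 Right ⇒ in B — A clean, B clean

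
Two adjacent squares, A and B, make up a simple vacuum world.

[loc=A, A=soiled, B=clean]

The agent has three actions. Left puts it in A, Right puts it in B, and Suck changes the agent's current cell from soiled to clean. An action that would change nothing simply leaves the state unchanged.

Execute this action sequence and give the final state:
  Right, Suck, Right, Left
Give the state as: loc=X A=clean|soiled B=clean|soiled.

loc=A A=soiled B=clean

1) do Right; now loc=B A=soiled B=clean
2) do Suck; now loc=B A=soiled B=clean
3) do Right; now loc=B A=soiled B=clean
4) do Left; now loc=A A=soiled B=clean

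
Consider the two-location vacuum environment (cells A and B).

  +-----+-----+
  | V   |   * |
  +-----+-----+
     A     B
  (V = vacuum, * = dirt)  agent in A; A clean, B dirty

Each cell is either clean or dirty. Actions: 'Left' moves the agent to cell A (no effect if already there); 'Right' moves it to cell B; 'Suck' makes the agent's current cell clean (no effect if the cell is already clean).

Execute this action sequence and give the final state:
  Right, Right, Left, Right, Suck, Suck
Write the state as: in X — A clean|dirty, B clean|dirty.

in B — A clean, B clean

t=1 Right ⇒ in B — A clean, B dirty
t=2 Right ⇒ in B — A clean, B dirty
t=3 Left ⇒ in A — A clean, B dirty
t=4 Right ⇒ in B — A clean, B dirty
t=5 Suck ⇒ in B — A clean, B clean
t=6 Suck ⇒ in B — A clean, B clean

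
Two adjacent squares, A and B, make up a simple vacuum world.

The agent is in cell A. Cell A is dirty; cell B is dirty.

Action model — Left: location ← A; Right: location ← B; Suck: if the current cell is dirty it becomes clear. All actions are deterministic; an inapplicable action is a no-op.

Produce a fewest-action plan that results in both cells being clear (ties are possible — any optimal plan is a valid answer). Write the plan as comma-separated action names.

Suck, Right, Suck

1. Suck → (A; A:clear, B:dirty)
2. Right → (B; A:clear, B:dirty)
3. Suck → (B; A:clear, B:clear)
min 3: Suck A + move + Suck B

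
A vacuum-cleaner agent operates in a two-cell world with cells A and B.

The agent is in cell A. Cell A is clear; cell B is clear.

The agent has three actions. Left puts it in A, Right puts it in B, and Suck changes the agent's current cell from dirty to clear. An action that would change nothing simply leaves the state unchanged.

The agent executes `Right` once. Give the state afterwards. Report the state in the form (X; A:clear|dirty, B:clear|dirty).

(B; A:clear, B:clear)

start: (A; A:clear, B:clear)
1. Right → (B; A:clear, B:clear)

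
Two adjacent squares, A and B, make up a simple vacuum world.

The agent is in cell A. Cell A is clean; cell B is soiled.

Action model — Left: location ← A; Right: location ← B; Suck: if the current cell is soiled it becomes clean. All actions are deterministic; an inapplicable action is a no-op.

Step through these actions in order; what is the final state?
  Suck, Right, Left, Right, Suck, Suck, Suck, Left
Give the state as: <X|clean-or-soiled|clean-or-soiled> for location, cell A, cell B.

Suck (#1): <A|clean|soiled>
Right (#2): <B|clean|soiled>
Left (#3): <A|clean|soiled>
Right (#4): <B|clean|soiled>
Suck (#5): <B|clean|clean>
Suck (#6): <B|clean|clean>
Suck (#7): <B|clean|clean>
Left (#8): <A|clean|clean>

<A|clean|clean>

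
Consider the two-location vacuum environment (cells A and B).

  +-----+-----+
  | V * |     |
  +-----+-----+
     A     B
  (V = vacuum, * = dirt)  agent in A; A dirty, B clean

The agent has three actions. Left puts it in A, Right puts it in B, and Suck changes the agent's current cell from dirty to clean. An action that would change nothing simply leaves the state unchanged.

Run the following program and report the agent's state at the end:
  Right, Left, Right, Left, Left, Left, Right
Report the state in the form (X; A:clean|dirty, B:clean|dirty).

(B; A:dirty, B:clean)

1. Right → (B; A:dirty, B:clean)
2. Left → (A; A:dirty, B:clean)
3. Right → (B; A:dirty, B:clean)
4. Left → (A; A:dirty, B:clean)
5. Left → (A; A:dirty, B:clean)
6. Left → (A; A:dirty, B:clean)
7. Right → (B; A:dirty, B:clean)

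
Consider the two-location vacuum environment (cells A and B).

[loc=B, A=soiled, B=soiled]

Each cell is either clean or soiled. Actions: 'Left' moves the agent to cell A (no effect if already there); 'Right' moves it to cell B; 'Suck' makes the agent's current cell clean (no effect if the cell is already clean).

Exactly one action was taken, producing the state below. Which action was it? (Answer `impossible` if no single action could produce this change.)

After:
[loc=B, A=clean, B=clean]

try  Left: loc=A A=soiled B=soiled
try Right: loc=B A=soiled B=soiled
try  Suck: loc=B A=soiled B=clean
no single action produces the after-state

impossible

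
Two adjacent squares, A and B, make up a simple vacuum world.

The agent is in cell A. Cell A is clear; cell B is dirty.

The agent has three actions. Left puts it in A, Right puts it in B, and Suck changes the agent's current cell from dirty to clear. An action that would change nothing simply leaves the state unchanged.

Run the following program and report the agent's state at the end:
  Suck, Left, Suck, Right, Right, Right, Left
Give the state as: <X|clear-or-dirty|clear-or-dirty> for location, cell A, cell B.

<A|clear|dirty>

t=1 Suck ⇒ <A|clear|dirty>
t=2 Left ⇒ <A|clear|dirty>
t=3 Suck ⇒ <A|clear|dirty>
t=4 Right ⇒ <B|clear|dirty>
t=5 Right ⇒ <B|clear|dirty>
t=6 Right ⇒ <B|clear|dirty>
t=7 Left ⇒ <A|clear|dirty>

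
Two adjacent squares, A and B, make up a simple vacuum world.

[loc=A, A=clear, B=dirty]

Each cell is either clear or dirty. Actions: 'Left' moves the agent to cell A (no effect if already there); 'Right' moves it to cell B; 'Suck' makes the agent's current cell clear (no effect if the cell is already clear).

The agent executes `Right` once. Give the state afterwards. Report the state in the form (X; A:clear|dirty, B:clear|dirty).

(B; A:clear, B:dirty)

start: (A; A:clear, B:dirty)
step 1/1 (Right): (B; A:clear, B:dirty)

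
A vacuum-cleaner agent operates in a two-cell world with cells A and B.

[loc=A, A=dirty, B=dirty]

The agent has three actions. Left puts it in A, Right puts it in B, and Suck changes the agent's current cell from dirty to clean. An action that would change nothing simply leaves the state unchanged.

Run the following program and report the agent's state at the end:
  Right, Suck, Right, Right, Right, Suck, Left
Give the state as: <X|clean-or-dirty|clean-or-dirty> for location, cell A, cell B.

1. Right → <B|dirty|dirty>
2. Suck → <B|dirty|clean>
3. Right → <B|dirty|clean>
4. Right → <B|dirty|clean>
5. Right → <B|dirty|clean>
6. Suck → <B|dirty|clean>
7. Left → <A|dirty|clean>

<A|dirty|clean>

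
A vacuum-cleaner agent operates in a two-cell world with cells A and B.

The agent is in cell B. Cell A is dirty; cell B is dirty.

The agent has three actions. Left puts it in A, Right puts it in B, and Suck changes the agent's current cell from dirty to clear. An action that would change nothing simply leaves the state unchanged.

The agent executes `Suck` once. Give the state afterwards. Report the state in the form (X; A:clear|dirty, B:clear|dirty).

start: (B; A:dirty, B:dirty)
t=1 Suck ⇒ (B; A:dirty, B:clear)

(B; A:dirty, B:clear)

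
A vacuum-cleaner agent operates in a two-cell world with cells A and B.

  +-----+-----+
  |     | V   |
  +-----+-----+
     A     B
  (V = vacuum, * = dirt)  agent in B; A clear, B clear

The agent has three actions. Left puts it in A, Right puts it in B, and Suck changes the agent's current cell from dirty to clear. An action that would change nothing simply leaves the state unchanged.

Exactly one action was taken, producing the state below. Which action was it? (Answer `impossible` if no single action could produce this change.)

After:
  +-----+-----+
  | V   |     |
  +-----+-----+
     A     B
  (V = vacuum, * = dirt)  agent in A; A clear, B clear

try  Left: loc=A A=clear B=clear  ← match
try Right: loc=B A=clear B=clear
try  Suck: loc=B A=clear B=clear

Left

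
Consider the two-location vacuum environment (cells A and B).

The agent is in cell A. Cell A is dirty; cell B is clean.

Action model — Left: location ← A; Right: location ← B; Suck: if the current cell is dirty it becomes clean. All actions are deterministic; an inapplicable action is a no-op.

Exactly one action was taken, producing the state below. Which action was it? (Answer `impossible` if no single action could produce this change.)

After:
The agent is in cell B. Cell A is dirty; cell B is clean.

try  Left: <A|dirty|clean>
try Right: <B|dirty|clean>  ← match
try  Suck: <A|clean|clean>

Right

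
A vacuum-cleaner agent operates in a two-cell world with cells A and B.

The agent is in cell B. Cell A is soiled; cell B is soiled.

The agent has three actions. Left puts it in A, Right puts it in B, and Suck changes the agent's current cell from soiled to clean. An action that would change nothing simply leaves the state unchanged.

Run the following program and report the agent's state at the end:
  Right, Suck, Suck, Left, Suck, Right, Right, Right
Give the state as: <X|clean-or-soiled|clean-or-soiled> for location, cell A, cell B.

t=1 Right ⇒ <B|soiled|soiled>
t=2 Suck ⇒ <B|soiled|clean>
t=3 Suck ⇒ <B|soiled|clean>
t=4 Left ⇒ <A|soiled|clean>
t=5 Suck ⇒ <A|clean|clean>
t=6 Right ⇒ <B|clean|clean>
t=7 Right ⇒ <B|clean|clean>
t=8 Right ⇒ <B|clean|clean>

<B|clean|clean>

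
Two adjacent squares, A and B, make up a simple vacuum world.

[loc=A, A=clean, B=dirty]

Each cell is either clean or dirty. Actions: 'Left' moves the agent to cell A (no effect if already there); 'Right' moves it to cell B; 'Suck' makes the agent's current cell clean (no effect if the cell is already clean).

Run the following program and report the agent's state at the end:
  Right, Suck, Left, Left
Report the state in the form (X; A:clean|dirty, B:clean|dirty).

(A; A:clean, B:clean)

t=1 Right ⇒ (B; A:clean, B:dirty)
t=2 Suck ⇒ (B; A:clean, B:clean)
t=3 Left ⇒ (A; A:clean, B:clean)
t=4 Left ⇒ (A; A:clean, B:clean)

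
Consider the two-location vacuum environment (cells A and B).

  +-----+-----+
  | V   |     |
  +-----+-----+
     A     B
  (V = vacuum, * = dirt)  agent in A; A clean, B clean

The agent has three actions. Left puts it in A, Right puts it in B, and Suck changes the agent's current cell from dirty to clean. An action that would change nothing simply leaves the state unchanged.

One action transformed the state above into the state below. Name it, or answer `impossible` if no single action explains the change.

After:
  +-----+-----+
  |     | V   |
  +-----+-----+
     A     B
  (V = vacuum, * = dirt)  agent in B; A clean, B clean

try  Left: <A|clean|clean>
try Right: <B|clean|clean>  ← match
try  Suck: <A|clean|clean>

Right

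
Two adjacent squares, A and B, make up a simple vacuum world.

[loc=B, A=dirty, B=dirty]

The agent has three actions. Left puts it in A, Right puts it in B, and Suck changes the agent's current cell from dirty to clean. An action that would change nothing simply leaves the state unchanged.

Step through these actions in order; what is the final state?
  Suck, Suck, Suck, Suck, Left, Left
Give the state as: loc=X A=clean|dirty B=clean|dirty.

loc=A A=dirty B=clean

1. Suck → loc=B A=dirty B=clean
2. Suck → loc=B A=dirty B=clean
3. Suck → loc=B A=dirty B=clean
4. Suck → loc=B A=dirty B=clean
5. Left → loc=A A=dirty B=clean
6. Left → loc=A A=dirty B=clean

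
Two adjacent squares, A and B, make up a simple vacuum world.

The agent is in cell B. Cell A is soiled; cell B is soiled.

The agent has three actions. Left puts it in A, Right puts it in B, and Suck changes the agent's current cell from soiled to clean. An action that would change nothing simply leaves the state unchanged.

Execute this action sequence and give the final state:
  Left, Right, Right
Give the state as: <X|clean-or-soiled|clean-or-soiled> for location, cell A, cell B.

<B|soiled|soiled>

t=1 Left ⇒ <A|soiled|soiled>
t=2 Right ⇒ <B|soiled|soiled>
t=3 Right ⇒ <B|soiled|soiled>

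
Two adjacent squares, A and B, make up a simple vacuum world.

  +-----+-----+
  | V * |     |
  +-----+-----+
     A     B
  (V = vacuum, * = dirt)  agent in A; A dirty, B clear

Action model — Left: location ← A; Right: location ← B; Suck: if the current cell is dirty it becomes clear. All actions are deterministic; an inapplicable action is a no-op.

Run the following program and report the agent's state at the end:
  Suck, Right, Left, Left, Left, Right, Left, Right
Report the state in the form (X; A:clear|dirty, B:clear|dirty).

Suck (#1): (A; A:clear, B:clear)
Right (#2): (B; A:clear, B:clear)
Left (#3): (A; A:clear, B:clear)
Left (#4): (A; A:clear, B:clear)
Left (#5): (A; A:clear, B:clear)
Right (#6): (B; A:clear, B:clear)
Left (#7): (A; A:clear, B:clear)
Right (#8): (B; A:clear, B:clear)

(B; A:clear, B:clear)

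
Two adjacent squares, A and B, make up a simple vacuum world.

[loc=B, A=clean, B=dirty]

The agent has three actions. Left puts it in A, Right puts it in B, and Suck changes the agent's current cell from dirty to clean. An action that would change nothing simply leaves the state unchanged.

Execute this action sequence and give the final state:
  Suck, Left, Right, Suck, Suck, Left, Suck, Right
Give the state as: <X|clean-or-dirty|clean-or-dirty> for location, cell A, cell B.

t=1 Suck ⇒ <B|clean|clean>
t=2 Left ⇒ <A|clean|clean>
t=3 Right ⇒ <B|clean|clean>
t=4 Suck ⇒ <B|clean|clean>
t=5 Suck ⇒ <B|clean|clean>
t=6 Left ⇒ <A|clean|clean>
t=7 Suck ⇒ <A|clean|clean>
t=8 Right ⇒ <B|clean|clean>

<B|clean|clean>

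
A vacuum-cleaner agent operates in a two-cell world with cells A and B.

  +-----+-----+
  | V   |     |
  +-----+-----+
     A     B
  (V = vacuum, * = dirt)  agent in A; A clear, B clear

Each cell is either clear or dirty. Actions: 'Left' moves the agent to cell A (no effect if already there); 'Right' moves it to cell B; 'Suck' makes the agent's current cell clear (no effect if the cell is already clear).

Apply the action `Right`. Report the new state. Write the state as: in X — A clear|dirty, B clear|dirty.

start: in A — A clear, B clear
step 1/1 (Right): in B — A clear, B clear

in B — A clear, B clear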